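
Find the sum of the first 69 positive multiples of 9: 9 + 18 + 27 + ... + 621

Factor out 9: = 9(1 + 2 + ... + 69) = 9 × n(n+1)/2
= 9 × 69×70/2
= 9 × 2415
= 21735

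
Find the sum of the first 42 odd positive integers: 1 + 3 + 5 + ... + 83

Sum of first n odd numbers = n²
= 42²
= 1764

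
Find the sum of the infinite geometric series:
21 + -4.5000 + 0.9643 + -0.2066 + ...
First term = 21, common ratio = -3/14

For |r| < 1, S = a / (1 - r)
S = 21 / (1 - (-3/14))
S = 21 / (17/14)
S = 294/17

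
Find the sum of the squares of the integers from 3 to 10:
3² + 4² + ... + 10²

Use ∑_{k=1}^{n} k² = n(n+1)(2n+1)/6, then subtract the first 2 terms.
∑_{k=1}^{10} k² = 10×11×21/6 = 385
∑_{k=1}^{2} k² = 2×3×5/6 = 5
∑_{k=3}^{10} k² = 385 - 5 = 380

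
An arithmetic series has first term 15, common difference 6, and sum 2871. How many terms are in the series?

Using S = n/2 × [2a + (n-1)d]
2871 = n/2 × [2(15) + (n-1)(6)]
2871 = n/2 × [30 + 6n - 6]
5742 = n × [24 + 6n]
6n² + (24)n - 5742 = 0
Discriminant: Δ = (24)² - 4(6)(-5742) = 576 + 137808 = 138384
√Δ = 372
n = [-(24) + √Δ] / (2·6) = (-24 + 372) / 12 = 348 / 12 = 29
(The negative root is discarded since n must be a positive integer.)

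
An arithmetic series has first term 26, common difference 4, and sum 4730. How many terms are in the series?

Using S = n/2 × [2a + (n-1)d]
4730 = n/2 × [2(26) + (n-1)(4)]
4730 = n/2 × [52 + 4n - 4]
9460 = n × [48 + 4n]
4n² + (48)n - 9460 = 0
Discriminant: Δ = (48)² - 4(4)(-9460) = 2304 + 151360 = 153664
√Δ = 392
n = [-(48) + √Δ] / (2·4) = (-48 + 392) / 8 = 344 / 8 = 43
(The negative root is discarded since n must be a positive integer.)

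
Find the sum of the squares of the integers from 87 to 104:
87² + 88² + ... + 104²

Use ∑_{k=1}^{n} k² = n(n+1)(2n+1)/6, then subtract the first 86 terms.
∑_{k=1}^{104} k² = 104×105×209/6 = 380380
∑_{k=1}^{86} k² = 86×87×173/6 = 215731
∑_{k=87}^{104} k² = 380380 - 215731 = 164649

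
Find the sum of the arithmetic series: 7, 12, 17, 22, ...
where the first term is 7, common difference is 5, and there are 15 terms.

Sₙ = n/2 × (first + last)
Last term = a + (n-1)d = 7 + (15-1)×5 = 77
S_15 = 15/2 × (7 + 77)
S_15 = 15/2 × 84 = 630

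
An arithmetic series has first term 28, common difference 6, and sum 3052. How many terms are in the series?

Using S = n/2 × [2a + (n-1)d]
3052 = n/2 × [2(28) + (n-1)(6)]
3052 = n/2 × [56 + 6n - 6]
6104 = n × [50 + 6n]
6n² + (50)n - 6104 = 0
Discriminant: Δ = (50)² - 4(6)(-6104) = 2500 + 146496 = 148996
√Δ = 386
n = [-(50) + √Δ] / (2·6) = (-50 + 386) / 12 = 336 / 12 = 28
(The negative root is discarded since n must be a positive integer.)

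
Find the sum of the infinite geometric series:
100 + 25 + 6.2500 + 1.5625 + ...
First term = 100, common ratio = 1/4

For |r| < 1, S = a / (1 - r)
S = 100 / (1 - (1/4))
S = 100 / (3/4)
S = 400/3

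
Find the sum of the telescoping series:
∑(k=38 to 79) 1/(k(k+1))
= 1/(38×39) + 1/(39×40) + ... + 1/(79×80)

Partial fractions: 1/(k(k+1)) = 1/k - 1/(k+1)
The series telescopes:
= (1/38 - 1/39) + (1/39 - 1/40) + ... + (1/79 - 1/80)
= 1/38 - 1/80
= 21/1520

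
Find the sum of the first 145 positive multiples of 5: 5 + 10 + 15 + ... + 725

Factor out 5: = 5(1 + 2 + ... + 145) = 5 × n(n+1)/2
= 5 × 145×146/2
= 5 × 10585
= 52925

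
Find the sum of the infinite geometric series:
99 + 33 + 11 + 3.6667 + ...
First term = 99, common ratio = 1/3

For |r| < 1, S = a / (1 - r)
S = 99 / (1 - (1/3))
S = 99 / (2/3)
S = 297/2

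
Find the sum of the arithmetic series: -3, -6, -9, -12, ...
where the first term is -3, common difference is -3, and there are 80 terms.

Sₙ = n/2 × (first + last)
Last term = a + (n-1)d = -3 + (80-1)×(-3) = -240
S_80 = 80/2 × (-3 + (-240))
S_80 = 80/2 × (-243) = -9720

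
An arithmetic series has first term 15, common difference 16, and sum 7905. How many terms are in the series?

Using S = n/2 × [2a + (n-1)d]
7905 = n/2 × [2(15) + (n-1)(16)]
7905 = n/2 × [30 + 16n - 16]
15810 = n × [14 + 16n]
16n² + (14)n - 15810 = 0
Discriminant: Δ = (14)² - 4(16)(-15810) = 196 + 1011840 = 1012036
√Δ = 1006
n = [-(14) + √Δ] / (2·16) = (-14 + 1006) / 32 = 992 / 32 = 31
(The negative root is discarded since n must be a positive integer.)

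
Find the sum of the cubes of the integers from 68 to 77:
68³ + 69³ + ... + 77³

Use ∑_{k=1}^{n} k³ = [n(n+1)/2]², then subtract the first 67 terms.
∑_{k=1}^{77} k³ = [77×78/2]² = 3003² = 9018009
∑_{k=1}^{67} k³ = [67×68/2]² = 2278² = 5189284
∑_{k=68}^{77} k³ = 9018009 - 5189284 = 3828725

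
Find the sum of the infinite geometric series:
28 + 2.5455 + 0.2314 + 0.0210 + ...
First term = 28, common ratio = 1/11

For |r| < 1, S = a / (1 - r)
S = 28 / (1 - (1/11))
S = 28 / (10/11)
S = 154/5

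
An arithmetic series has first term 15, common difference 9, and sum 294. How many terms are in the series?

Using S = n/2 × [2a + (n-1)d]
294 = n/2 × [2(15) + (n-1)(9)]
294 = n/2 × [30 + 9n - 9]
588 = n × [21 + 9n]
9n² + (21)n - 588 = 0
Discriminant: Δ = (21)² - 4(9)(-588) = 441 + 21168 = 21609
√Δ = 147
n = [-(21) + √Δ] / (2·9) = (-21 + 147) / 18 = 126 / 18 = 7
(The negative root is discarded since n must be a positive integer.)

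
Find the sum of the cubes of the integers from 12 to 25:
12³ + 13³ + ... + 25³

Use ∑_{k=1}^{n} k³ = [n(n+1)/2]², then subtract the first 11 terms.
∑_{k=1}^{25} k³ = [25×26/2]² = 325² = 105625
∑_{k=1}^{11} k³ = [11×12/2]² = 66² = 4356
∑_{k=12}^{25} k³ = 105625 - 4356 = 101269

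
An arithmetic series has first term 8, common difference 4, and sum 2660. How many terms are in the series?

Using S = n/2 × [2a + (n-1)d]
2660 = n/2 × [2(8) + (n-1)(4)]
2660 = n/2 × [16 + 4n - 4]
5320 = n × [12 + 4n]
4n² + (12)n - 5320 = 0
Discriminant: Δ = (12)² - 4(4)(-5320) = 144 + 85120 = 85264
√Δ = 292
n = [-(12) + √Δ] / (2·4) = (-12 + 292) / 8 = 280 / 8 = 35
(The negative root is discarded since n must be a positive integer.)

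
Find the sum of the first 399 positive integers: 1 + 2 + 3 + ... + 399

Formula: ∑k = n(n+1)/2
= 399×400/2
= 159600/2
= 79800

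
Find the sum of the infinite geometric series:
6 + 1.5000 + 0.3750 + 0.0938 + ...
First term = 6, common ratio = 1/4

For |r| < 1, S = a / (1 - r)
S = 6 / (1 - (1/4))
S = 6 / (3/4)
S = 8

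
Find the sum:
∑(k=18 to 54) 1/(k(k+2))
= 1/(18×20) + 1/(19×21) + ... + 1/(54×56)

Partial fractions: 1/(k(k+2)) = (1/2)[1/k - 1/(k+2)]
Telescoping leaves the first two and last two terms:
= (1/2)[1/18 + 1/19 - 1/55 - 1/56]
= 37999/1053360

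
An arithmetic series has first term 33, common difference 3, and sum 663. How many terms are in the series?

Using S = n/2 × [2a + (n-1)d]
663 = n/2 × [2(33) + (n-1)(3)]
663 = n/2 × [66 + 3n - 3]
1326 = n × [63 + 3n]
3n² + (63)n - 1326 = 0
Discriminant: Δ = (63)² - 4(3)(-1326) = 3969 + 15912 = 19881
√Δ = 141
n = [-(63) + √Δ] / (2·3) = (-63 + 141) / 6 = 78 / 6 = 13
(The negative root is discarded since n must be a positive integer.)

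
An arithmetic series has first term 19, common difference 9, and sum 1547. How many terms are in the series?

Using S = n/2 × [2a + (n-1)d]
1547 = n/2 × [2(19) + (n-1)(9)]
1547 = n/2 × [38 + 9n - 9]
3094 = n × [29 + 9n]
9n² + (29)n - 3094 = 0
Discriminant: Δ = (29)² - 4(9)(-3094) = 841 + 111384 = 112225
√Δ = 335
n = [-(29) + √Δ] / (2·9) = (-29 + 335) / 18 = 306 / 18 = 17
(The negative root is discarded since n must be a positive integer.)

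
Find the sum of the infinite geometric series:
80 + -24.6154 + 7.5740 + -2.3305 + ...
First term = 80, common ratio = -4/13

For |r| < 1, S = a / (1 - r)
S = 80 / (1 - (-4/13))
S = 80 / (17/13)
S = 1040/17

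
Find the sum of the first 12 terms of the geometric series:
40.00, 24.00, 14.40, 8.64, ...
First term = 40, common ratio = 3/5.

Sₙ = a(1 - rⁿ) / (1 - r)
S_12 = 40(1 - (3/5)^12) / (1 - (3/5))
S_12 = 40(1 - (531441/244140625)) / (2/5)
S_12 = 974436736/9765625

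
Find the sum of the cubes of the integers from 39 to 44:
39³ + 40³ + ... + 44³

Use ∑_{k=1}^{n} k³ = [n(n+1)/2]², then subtract the first 38 terms.
∑_{k=1}^{44} k³ = [44×45/2]² = 990² = 980100
∑_{k=1}^{38} k³ = [38×39/2]² = 741² = 549081
∑_{k=39}^{44} k³ = 980100 - 549081 = 431019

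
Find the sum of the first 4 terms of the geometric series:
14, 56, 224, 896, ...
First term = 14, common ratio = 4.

Sₙ = a(1 - rⁿ) / (1 - r)
S_4 = 14(1 - 4^4) / (1 - 4)
S_4 = 14(1 - 256) / (-3)
S_4 = 1190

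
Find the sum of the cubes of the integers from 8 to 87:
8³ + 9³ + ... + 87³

Use ∑_{k=1}^{n} k³ = [n(n+1)/2]², then subtract the first 7 terms.
∑_{k=1}^{87} k³ = [87×88/2]² = 3828² = 14653584
∑_{k=1}^{7} k³ = [7×8/2]² = 28² = 784
∑_{k=8}^{87} k³ = 14653584 - 784 = 14652800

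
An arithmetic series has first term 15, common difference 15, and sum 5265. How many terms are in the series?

Using S = n/2 × [2a + (n-1)d]
5265 = n/2 × [2(15) + (n-1)(15)]
5265 = n/2 × [30 + 15n - 15]
10530 = n × [15 + 15n]
15n² + (15)n - 10530 = 0
Discriminant: Δ = (15)² - 4(15)(-10530) = 225 + 631800 = 632025
√Δ = 795
n = [-(15) + √Δ] / (2·15) = (-15 + 795) / 30 = 780 / 30 = 26
(The negative root is discarded since n must be a positive integer.)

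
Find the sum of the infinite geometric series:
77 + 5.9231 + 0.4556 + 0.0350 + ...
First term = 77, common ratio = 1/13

For |r| < 1, S = a / (1 - r)
S = 77 / (1 - (1/13))
S = 77 / (12/13)
S = 1001/12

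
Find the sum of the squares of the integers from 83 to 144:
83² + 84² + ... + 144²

Use ∑_{k=1}^{n} k² = n(n+1)(2n+1)/6, then subtract the first 82 terms.
∑_{k=1}^{144} k² = 144×145×289/6 = 1005720
∑_{k=1}^{82} k² = 82×83×165/6 = 187165
∑_{k=83}^{144} k² = 1005720 - 187165 = 818555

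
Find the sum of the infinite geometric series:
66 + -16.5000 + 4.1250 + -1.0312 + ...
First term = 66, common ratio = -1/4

For |r| < 1, S = a / (1 - r)
S = 66 / (1 - (-1/4))
S = 66 / (5/4)
S = 264/5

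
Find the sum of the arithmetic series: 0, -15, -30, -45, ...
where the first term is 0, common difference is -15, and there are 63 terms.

Sₙ = n/2 × (first + last)
Last term = a + (n-1)d = 0 + (63-1)×(-15) = -930
S_63 = 63/2 × (0 + (-930))
S_63 = 63/2 × (-930) = -29295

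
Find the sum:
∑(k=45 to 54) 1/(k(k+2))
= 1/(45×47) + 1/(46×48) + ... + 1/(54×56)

Partial fractions: 1/(k(k+2)) = (1/2)[1/k - 1/(k+2)]
Telescoping leaves the first two and last two terms:
= (1/2)[1/45 + 1/46 - 1/55 - 1/56]
= 5051/1275120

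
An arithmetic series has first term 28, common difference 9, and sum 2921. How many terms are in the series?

Using S = n/2 × [2a + (n-1)d]
2921 = n/2 × [2(28) + (n-1)(9)]
2921 = n/2 × [56 + 9n - 9]
5842 = n × [47 + 9n]
9n² + (47)n - 5842 = 0
Discriminant: Δ = (47)² - 4(9)(-5842) = 2209 + 210312 = 212521
√Δ = 461
n = [-(47) + √Δ] / (2·9) = (-47 + 461) / 18 = 414 / 18 = 23
(The negative root is discarded since n must be a positive integer.)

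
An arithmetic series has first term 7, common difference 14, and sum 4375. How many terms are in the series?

Using S = n/2 × [2a + (n-1)d]
4375 = n/2 × [2(7) + (n-1)(14)]
4375 = n/2 × [14 + 14n - 14]
8750 = n × [0 + 14n]
14n² + (0)n - 8750 = 0
Discriminant: Δ = (0)² - 4(14)(-8750) = 0 + 490000 = 490000
√Δ = 700
n = [-(0) + √Δ] / (2·14) = (0 + 700) / 28 = 700 / 28 = 25
(The negative root is discarded since n must be a positive integer.)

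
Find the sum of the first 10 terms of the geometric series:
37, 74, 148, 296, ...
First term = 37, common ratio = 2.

Sₙ = a(1 - rⁿ) / (1 - r)
S_10 = 37(1 - 2^10) / (1 - 2)
S_10 = 37(1 - 1024) / (-1)
S_10 = 37851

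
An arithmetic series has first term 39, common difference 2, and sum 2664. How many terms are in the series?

Using S = n/2 × [2a + (n-1)d]
2664 = n/2 × [2(39) + (n-1)(2)]
2664 = n/2 × [78 + 2n - 2]
5328 = n × [76 + 2n]
2n² + (76)n - 5328 = 0
Discriminant: Δ = (76)² - 4(2)(-5328) = 5776 + 42624 = 48400
√Δ = 220
n = [-(76) + √Δ] / (2·2) = (-76 + 220) / 4 = 144 / 4 = 36
(The negative root is discarded since n must be a positive integer.)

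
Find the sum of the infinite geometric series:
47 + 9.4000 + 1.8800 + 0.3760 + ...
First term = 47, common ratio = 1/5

For |r| < 1, S = a / (1 - r)
S = 47 / (1 - (1/5))
S = 47 / (4/5)
S = 235/4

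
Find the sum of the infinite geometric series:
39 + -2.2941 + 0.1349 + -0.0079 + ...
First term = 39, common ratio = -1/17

For |r| < 1, S = a / (1 - r)
S = 39 / (1 - (-1/17))
S = 39 / (18/17)
S = 221/6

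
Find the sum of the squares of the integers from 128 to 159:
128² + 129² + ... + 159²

Use ∑_{k=1}^{n} k² = n(n+1)(2n+1)/6, then subtract the first 127 terms.
∑_{k=1}^{159} k² = 159×160×319/6 = 1352560
∑_{k=1}^{127} k² = 127×128×255/6 = 690880
∑_{k=128}^{159} k² = 1352560 - 690880 = 661680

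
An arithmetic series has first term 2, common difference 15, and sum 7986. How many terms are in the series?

Using S = n/2 × [2a + (n-1)d]
7986 = n/2 × [2(2) + (n-1)(15)]
7986 = n/2 × [4 + 15n - 15]
15972 = n × [-11 + 15n]
15n² + (-11)n - 15972 = 0
Discriminant: Δ = (-11)² - 4(15)(-15972) = 121 + 958320 = 958441
√Δ = 979
n = [-(-11) + √Δ] / (2·15) = (11 + 979) / 30 = 990 / 30 = 33
(The negative root is discarded since n must be a positive integer.)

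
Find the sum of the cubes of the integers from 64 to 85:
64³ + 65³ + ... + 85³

Use ∑_{k=1}^{n} k³ = [n(n+1)/2]², then subtract the first 63 terms.
∑_{k=1}^{85} k³ = [85×86/2]² = 3655² = 13359025
∑_{k=1}^{63} k³ = [63×64/2]² = 2016² = 4064256
∑_{k=64}^{85} k³ = 13359025 - 4064256 = 9294769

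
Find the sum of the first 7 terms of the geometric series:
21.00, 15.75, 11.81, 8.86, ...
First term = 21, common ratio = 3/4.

Sₙ = a(1 - rⁿ) / (1 - r)
S_7 = 21(1 - (3/4)^7) / (1 - (3/4))
S_7 = 21(1 - (2187/16384)) / (1/4)
S_7 = 298137/4096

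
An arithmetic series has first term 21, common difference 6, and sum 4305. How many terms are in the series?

Using S = n/2 × [2a + (n-1)d]
4305 = n/2 × [2(21) + (n-1)(6)]
4305 = n/2 × [42 + 6n - 6]
8610 = n × [36 + 6n]
6n² + (36)n - 8610 = 0
Discriminant: Δ = (36)² - 4(6)(-8610) = 1296 + 206640 = 207936
√Δ = 456
n = [-(36) + √Δ] / (2·6) = (-36 + 456) / 12 = 420 / 12 = 35
(The negative root is discarded since n must be a positive integer.)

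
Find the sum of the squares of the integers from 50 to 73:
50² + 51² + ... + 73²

Use ∑_{k=1}^{n} k² = n(n+1)(2n+1)/6, then subtract the first 49 terms.
∑_{k=1}^{73} k² = 73×74×147/6 = 132349
∑_{k=1}^{49} k² = 49×50×99/6 = 40425
∑_{k=50}^{73} k² = 132349 - 40425 = 91924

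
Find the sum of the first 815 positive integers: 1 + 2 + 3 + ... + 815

Formula: ∑k = n(n+1)/2
= 815×816/2
= 665040/2
= 332520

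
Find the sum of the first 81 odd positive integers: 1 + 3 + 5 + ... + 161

Sum of first n odd numbers = n²
= 81²
= 6561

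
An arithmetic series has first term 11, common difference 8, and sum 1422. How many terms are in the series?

Using S = n/2 × [2a + (n-1)d]
1422 = n/2 × [2(11) + (n-1)(8)]
1422 = n/2 × [22 + 8n - 8]
2844 = n × [14 + 8n]
8n² + (14)n - 2844 = 0
Discriminant: Δ = (14)² - 4(8)(-2844) = 196 + 91008 = 91204
√Δ = 302
n = [-(14) + √Δ] / (2·8) = (-14 + 302) / 16 = 288 / 16 = 18
(The negative root is discarded since n must be a positive integer.)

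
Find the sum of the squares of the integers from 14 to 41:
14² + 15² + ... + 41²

Use ∑_{k=1}^{n} k² = n(n+1)(2n+1)/6, then subtract the first 13 terms.
∑_{k=1}^{41} k² = 41×42×83/6 = 23821
∑_{k=1}^{13} k² = 13×14×27/6 = 819
∑_{k=14}^{41} k² = 23821 - 819 = 23002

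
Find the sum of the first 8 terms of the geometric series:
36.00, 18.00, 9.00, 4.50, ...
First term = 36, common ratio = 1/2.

Sₙ = a(1 - rⁿ) / (1 - r)
S_8 = 36(1 - (1/2)^8) / (1 - (1/2))
S_8 = 36(1 - (1/256)) / (1/2)
S_8 = 2295/32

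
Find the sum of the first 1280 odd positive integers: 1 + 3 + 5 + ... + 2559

Sum of first n odd numbers = n²
= 1280²
= 1638400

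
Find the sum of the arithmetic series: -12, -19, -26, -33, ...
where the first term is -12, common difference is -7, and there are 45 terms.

Sₙ = n/2 × (first + last)
Last term = a + (n-1)d = -12 + (45-1)×(-7) = -320
S_45 = 45/2 × (-12 + (-320))
S_45 = 45/2 × (-332) = -7470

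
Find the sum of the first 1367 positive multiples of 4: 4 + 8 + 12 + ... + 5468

Factor out 4: = 4(1 + 2 + ... + 1367) = 4 × n(n+1)/2
= 4 × 1367×1368/2
= 4 × 935028
= 3740112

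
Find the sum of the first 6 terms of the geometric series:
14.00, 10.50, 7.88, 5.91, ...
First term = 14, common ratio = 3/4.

Sₙ = a(1 - rⁿ) / (1 - r)
S_6 = 14(1 - (3/4)^6) / (1 - (3/4))
S_6 = 14(1 - (729/4096)) / (1/4)
S_6 = 23569/512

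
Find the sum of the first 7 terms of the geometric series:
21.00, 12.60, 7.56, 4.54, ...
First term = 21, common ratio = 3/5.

Sₙ = a(1 - rⁿ) / (1 - r)
S_7 = 21(1 - (3/5)^7) / (1 - (3/5))
S_7 = 21(1 - (2187/78125)) / (2/5)
S_7 = 797349/15625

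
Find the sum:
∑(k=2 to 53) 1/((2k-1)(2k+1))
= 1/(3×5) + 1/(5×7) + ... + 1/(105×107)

Partial fractions: 1/((2k-1)(2k+1)) = (1/2)[1/(2k-1) - 1/(2k+1)]
The series telescopes:
= (1/2)[1/3 - 1/107]
= 52/321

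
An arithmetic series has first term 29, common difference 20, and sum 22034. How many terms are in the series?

Using S = n/2 × [2a + (n-1)d]
22034 = n/2 × [2(29) + (n-1)(20)]
22034 = n/2 × [58 + 20n - 20]
44068 = n × [38 + 20n]
20n² + (38)n - 44068 = 0
Discriminant: Δ = (38)² - 4(20)(-44068) = 1444 + 3525440 = 3526884
√Δ = 1878
n = [-(38) + √Δ] / (2·20) = (-38 + 1878) / 40 = 1840 / 40 = 46
(The negative root is discarded since n must be a positive integer.)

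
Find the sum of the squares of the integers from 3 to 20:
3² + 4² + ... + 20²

Use ∑_{k=1}^{n} k² = n(n+1)(2n+1)/6, then subtract the first 2 terms.
∑_{k=1}^{20} k² = 20×21×41/6 = 2870
∑_{k=1}^{2} k² = 2×3×5/6 = 5
∑_{k=3}^{20} k² = 2870 - 5 = 2865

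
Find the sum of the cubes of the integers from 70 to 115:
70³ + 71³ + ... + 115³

Use ∑_{k=1}^{n} k³ = [n(n+1)/2]², then subtract the first 69 terms.
∑_{k=1}^{115} k³ = [115×116/2]² = 6670² = 44488900
∑_{k=1}^{69} k³ = [69×70/2]² = 2415² = 5832225
∑_{k=70}^{115} k³ = 44488900 - 5832225 = 38656675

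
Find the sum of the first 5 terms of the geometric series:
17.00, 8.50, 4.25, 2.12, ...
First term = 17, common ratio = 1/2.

Sₙ = a(1 - rⁿ) / (1 - r)
S_5 = 17(1 - (1/2)^5) / (1 - (1/2))
S_5 = 17(1 - (1/32)) / (1/2)
S_5 = 527/16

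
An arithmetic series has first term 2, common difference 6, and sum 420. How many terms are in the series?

Using S = n/2 × [2a + (n-1)d]
420 = n/2 × [2(2) + (n-1)(6)]
420 = n/2 × [4 + 6n - 6]
840 = n × [-2 + 6n]
6n² + (-2)n - 840 = 0
Discriminant: Δ = (-2)² - 4(6)(-840) = 4 + 20160 = 20164
√Δ = 142
n = [-(-2) + √Δ] / (2·6) = (2 + 142) / 12 = 144 / 12 = 12
(The negative root is discarded since n must be a positive integer.)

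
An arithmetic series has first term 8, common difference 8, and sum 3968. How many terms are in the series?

Using S = n/2 × [2a + (n-1)d]
3968 = n/2 × [2(8) + (n-1)(8)]
3968 = n/2 × [16 + 8n - 8]
7936 = n × [8 + 8n]
8n² + (8)n - 7936 = 0
Discriminant: Δ = (8)² - 4(8)(-7936) = 64 + 253952 = 254016
√Δ = 504
n = [-(8) + √Δ] / (2·8) = (-8 + 504) / 16 = 496 / 16 = 31
(The negative root is discarded since n must be a positive integer.)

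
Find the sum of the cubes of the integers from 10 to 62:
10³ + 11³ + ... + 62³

Use ∑_{k=1}^{n} k³ = [n(n+1)/2]², then subtract the first 9 terms.
∑_{k=1}^{62} k³ = [62×63/2]² = 1953² = 3814209
∑_{k=1}^{9} k³ = [9×10/2]² = 45² = 2025
∑_{k=10}^{62} k³ = 3814209 - 2025 = 3812184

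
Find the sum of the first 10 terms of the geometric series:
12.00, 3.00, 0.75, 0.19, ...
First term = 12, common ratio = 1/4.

Sₙ = a(1 - rⁿ) / (1 - r)
S_10 = 12(1 - (1/4)^10) / (1 - (1/4))
S_10 = 12(1 - (1/1048576)) / (3/4)
S_10 = 1048575/65536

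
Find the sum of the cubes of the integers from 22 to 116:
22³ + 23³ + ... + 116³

Use ∑_{k=1}^{n} k³ = [n(n+1)/2]², then subtract the first 21 terms.
∑_{k=1}^{116} k³ = [116×117/2]² = 6786² = 46049796
∑_{k=1}^{21} k³ = [21×22/2]² = 231² = 53361
∑_{k=22}^{116} k³ = 46049796 - 53361 = 45996435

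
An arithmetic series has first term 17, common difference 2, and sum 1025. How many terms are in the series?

Using S = n/2 × [2a + (n-1)d]
1025 = n/2 × [2(17) + (n-1)(2)]
1025 = n/2 × [34 + 2n - 2]
2050 = n × [32 + 2n]
2n² + (32)n - 2050 = 0
Discriminant: Δ = (32)² - 4(2)(-2050) = 1024 + 16400 = 17424
√Δ = 132
n = [-(32) + √Δ] / (2·2) = (-32 + 132) / 4 = 100 / 4 = 25
(The negative root is discarded since n must be a positive integer.)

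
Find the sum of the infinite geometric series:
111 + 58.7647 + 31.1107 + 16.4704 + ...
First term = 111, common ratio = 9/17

For |r| < 1, S = a / (1 - r)
S = 111 / (1 - (9/17))
S = 111 / (8/17)
S = 1887/8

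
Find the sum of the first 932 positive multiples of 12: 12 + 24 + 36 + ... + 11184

Factor out 12: = 12(1 + 2 + ... + 932) = 12 × n(n+1)/2
= 12 × 932×933/2
= 12 × 434778
= 5217336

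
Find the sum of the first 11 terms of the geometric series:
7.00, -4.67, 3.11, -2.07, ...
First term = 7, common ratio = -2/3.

Sₙ = a(1 - rⁿ) / (1 - r)
S_11 = 7(1 - (-2/3)^11) / (1 - (-2/3))
S_11 = 7(1 - (-2048/177147)) / (5/3)
S_11 = 250873/59049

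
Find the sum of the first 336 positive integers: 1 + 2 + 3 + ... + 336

Formula: ∑k = n(n+1)/2
= 336×337/2
= 113232/2
= 56616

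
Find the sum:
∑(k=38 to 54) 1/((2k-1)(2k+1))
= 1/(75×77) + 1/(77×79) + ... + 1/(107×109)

Partial fractions: 1/((2k-1)(2k+1)) = (1/2)[1/(2k-1) - 1/(2k+1)]
The series telescopes:
= (1/2)[1/75 - 1/109]
= 17/8175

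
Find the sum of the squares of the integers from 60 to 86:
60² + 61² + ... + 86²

Use ∑_{k=1}^{n} k² = n(n+1)(2n+1)/6, then subtract the first 59 terms.
∑_{k=1}^{86} k² = 86×87×173/6 = 215731
∑_{k=1}^{59} k² = 59×60×119/6 = 70210
∑_{k=60}^{86} k² = 215731 - 70210 = 145521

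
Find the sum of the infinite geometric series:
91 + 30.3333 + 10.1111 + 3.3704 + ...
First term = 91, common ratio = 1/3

For |r| < 1, S = a / (1 - r)
S = 91 / (1 - (1/3))
S = 91 / (2/3)
S = 273/2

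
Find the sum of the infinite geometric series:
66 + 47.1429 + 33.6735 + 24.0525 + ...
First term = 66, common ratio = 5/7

For |r| < 1, S = a / (1 - r)
S = 66 / (1 - (5/7))
S = 66 / (2/7)
S = 231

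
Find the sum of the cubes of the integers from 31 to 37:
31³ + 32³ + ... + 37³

Use ∑_{k=1}^{n} k³ = [n(n+1)/2]², then subtract the first 30 terms.
∑_{k=1}^{37} k³ = [37×38/2]² = 703² = 494209
∑_{k=1}^{30} k³ = [30×31/2]² = 465² = 216225
∑_{k=31}^{37} k³ = 494209 - 216225 = 277984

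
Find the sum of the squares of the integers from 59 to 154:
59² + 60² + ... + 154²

Use ∑_{k=1}^{n} k² = n(n+1)(2n+1)/6, then subtract the first 58 terms.
∑_{k=1}^{154} k² = 154×155×309/6 = 1229305
∑_{k=1}^{58} k² = 58×59×117/6 = 66729
∑_{k=59}^{154} k² = 1229305 - 66729 = 1162576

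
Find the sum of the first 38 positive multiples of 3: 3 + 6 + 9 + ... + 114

Factor out 3: = 3(1 + 2 + ... + 38) = 3 × n(n+1)/2
= 3 × 38×39/2
= 3 × 741
= 2223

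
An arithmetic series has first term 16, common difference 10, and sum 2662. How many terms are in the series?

Using S = n/2 × [2a + (n-1)d]
2662 = n/2 × [2(16) + (n-1)(10)]
2662 = n/2 × [32 + 10n - 10]
5324 = n × [22 + 10n]
10n² + (22)n - 5324 = 0
Discriminant: Δ = (22)² - 4(10)(-5324) = 484 + 212960 = 213444
√Δ = 462
n = [-(22) + √Δ] / (2·10) = (-22 + 462) / 20 = 440 / 20 = 22
(The negative root is discarded since n must be a positive integer.)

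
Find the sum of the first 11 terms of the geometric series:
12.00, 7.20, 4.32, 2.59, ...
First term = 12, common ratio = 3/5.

Sₙ = a(1 - rⁿ) / (1 - r)
S_11 = 12(1 - (3/5)^11) / (1 - (3/5))
S_11 = 12(1 - (177147/48828125)) / (2/5)
S_11 = 291905868/9765625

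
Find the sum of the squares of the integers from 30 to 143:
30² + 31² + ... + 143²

Use ∑_{k=1}^{n} k² = n(n+1)(2n+1)/6, then subtract the first 29 terms.
∑_{k=1}^{143} k² = 143×144×287/6 = 984984
∑_{k=1}^{29} k² = 29×30×59/6 = 8555
∑_{k=30}^{143} k² = 984984 - 8555 = 976429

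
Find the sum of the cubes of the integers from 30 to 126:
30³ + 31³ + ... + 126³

Use ∑_{k=1}^{n} k³ = [n(n+1)/2]², then subtract the first 29 terms.
∑_{k=1}^{126} k³ = [126×127/2]² = 8001² = 64016001
∑_{k=1}^{29} k³ = [29×30/2]² = 435² = 189225
∑_{k=30}^{126} k³ = 64016001 - 189225 = 63826776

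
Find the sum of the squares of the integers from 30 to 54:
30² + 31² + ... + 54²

Use ∑_{k=1}^{n} k² = n(n+1)(2n+1)/6, then subtract the first 29 terms.
∑_{k=1}^{54} k² = 54×55×109/6 = 53955
∑_{k=1}^{29} k² = 29×30×59/6 = 8555
∑_{k=30}^{54} k² = 53955 - 8555 = 45400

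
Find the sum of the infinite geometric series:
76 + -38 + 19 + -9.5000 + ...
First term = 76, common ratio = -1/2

For |r| < 1, S = a / (1 - r)
S = 76 / (1 - (-1/2))
S = 76 / (3/2)
S = 152/3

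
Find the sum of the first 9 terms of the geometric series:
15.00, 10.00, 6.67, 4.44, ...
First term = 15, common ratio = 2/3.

Sₙ = a(1 - rⁿ) / (1 - r)
S_9 = 15(1 - (2/3)^9) / (1 - (2/3))
S_9 = 15(1 - (512/19683)) / (1/3)
S_9 = 95855/2187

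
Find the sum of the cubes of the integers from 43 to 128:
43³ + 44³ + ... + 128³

Use ∑_{k=1}^{n} k³ = [n(n+1)/2]², then subtract the first 42 terms.
∑_{k=1}^{128} k³ = [128×129/2]² = 8256² = 68161536
∑_{k=1}^{42} k³ = [42×43/2]² = 903² = 815409
∑_{k=43}^{128} k³ = 68161536 - 815409 = 67346127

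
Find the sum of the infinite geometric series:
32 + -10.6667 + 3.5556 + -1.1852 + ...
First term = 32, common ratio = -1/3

For |r| < 1, S = a / (1 - r)
S = 32 / (1 - (-1/3))
S = 32 / (4/3)
S = 24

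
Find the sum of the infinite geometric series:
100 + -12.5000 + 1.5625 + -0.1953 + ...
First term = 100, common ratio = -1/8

For |r| < 1, S = a / (1 - r)
S = 100 / (1 - (-1/8))
S = 100 / (9/8)
S = 800/9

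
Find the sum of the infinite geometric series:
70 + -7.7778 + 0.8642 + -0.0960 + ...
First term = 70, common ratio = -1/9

For |r| < 1, S = a / (1 - r)
S = 70 / (1 - (-1/9))
S = 70 / (10/9)
S = 63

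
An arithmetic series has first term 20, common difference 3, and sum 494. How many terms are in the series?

Using S = n/2 × [2a + (n-1)d]
494 = n/2 × [2(20) + (n-1)(3)]
494 = n/2 × [40 + 3n - 3]
988 = n × [37 + 3n]
3n² + (37)n - 988 = 0
Discriminant: Δ = (37)² - 4(3)(-988) = 1369 + 11856 = 13225
√Δ = 115
n = [-(37) + √Δ] / (2·3) = (-37 + 115) / 6 = 78 / 6 = 13
(The negative root is discarded since n must be a positive integer.)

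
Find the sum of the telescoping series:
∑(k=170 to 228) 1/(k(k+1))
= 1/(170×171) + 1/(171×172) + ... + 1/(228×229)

Partial fractions: 1/(k(k+1)) = 1/k - 1/(k+1)
The series telescopes:
= (1/170 - 1/171) + (1/171 - 1/172) + ... + (1/228 - 1/229)
= 1/170 - 1/229
= 59/38930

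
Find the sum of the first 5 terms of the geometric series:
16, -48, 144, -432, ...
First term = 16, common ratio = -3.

Sₙ = a(1 - rⁿ) / (1 - r)
S_5 = 16(1 - (-3)^5) / (1 - (-3))
S_5 = 16(1 - (-243)) / (4)
S_5 = 976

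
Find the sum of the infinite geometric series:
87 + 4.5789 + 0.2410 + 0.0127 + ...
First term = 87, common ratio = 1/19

For |r| < 1, S = a / (1 - r)
S = 87 / (1 - (1/19))
S = 87 / (18/19)
S = 551/6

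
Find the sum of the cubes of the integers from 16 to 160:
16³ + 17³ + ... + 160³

Use ∑_{k=1}^{n} k³ = [n(n+1)/2]², then subtract the first 15 terms.
∑_{k=1}^{160} k³ = [160×161/2]² = 12880² = 165894400
∑_{k=1}^{15} k³ = [15×16/2]² = 120² = 14400
∑_{k=16}^{160} k³ = 165894400 - 14400 = 165880000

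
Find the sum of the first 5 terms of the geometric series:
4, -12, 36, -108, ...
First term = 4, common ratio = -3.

Sₙ = a(1 - rⁿ) / (1 - r)
S_5 = 4(1 - (-3)^5) / (1 - (-3))
S_5 = 4(1 - (-243)) / (4)
S_5 = 244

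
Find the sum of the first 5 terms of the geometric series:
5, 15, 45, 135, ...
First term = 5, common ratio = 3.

Sₙ = a(1 - rⁿ) / (1 - r)
S_5 = 5(1 - 3^5) / (1 - 3)
S_5 = 5(1 - 243) / (-2)
S_5 = 605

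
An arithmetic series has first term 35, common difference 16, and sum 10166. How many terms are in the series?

Using S = n/2 × [2a + (n-1)d]
10166 = n/2 × [2(35) + (n-1)(16)]
10166 = n/2 × [70 + 16n - 16]
20332 = n × [54 + 16n]
16n² + (54)n - 20332 = 0
Discriminant: Δ = (54)² - 4(16)(-20332) = 2916 + 1301248 = 1304164
√Δ = 1142
n = [-(54) + √Δ] / (2·16) = (-54 + 1142) / 32 = 1088 / 32 = 34
(The negative root is discarded since n must be a positive integer.)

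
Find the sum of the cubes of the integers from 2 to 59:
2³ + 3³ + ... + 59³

Use ∑_{k=1}^{n} k³ = [n(n+1)/2]², then subtract the first 1 terms.
∑_{k=1}^{59} k³ = [59×60/2]² = 1770² = 3132900
∑_{k=1}^{1} k³ = [1×2/2]² = 1² = 1
∑_{k=2}^{59} k³ = 3132900 - 1 = 3132899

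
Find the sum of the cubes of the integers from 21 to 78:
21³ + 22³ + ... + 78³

Use ∑_{k=1}^{n} k³ = [n(n+1)/2]², then subtract the first 20 terms.
∑_{k=1}^{78} k³ = [78×79/2]² = 3081² = 9492561
∑_{k=1}^{20} k³ = [20×21/2]² = 210² = 44100
∑_{k=21}^{78} k³ = 9492561 - 44100 = 9448461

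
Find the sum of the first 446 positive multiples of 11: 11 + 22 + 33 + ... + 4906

Factor out 11: = 11(1 + 2 + ... + 446) = 11 × n(n+1)/2
= 11 × 446×447/2
= 11 × 99681
= 1096491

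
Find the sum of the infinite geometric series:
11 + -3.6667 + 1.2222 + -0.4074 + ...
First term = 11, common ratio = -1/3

For |r| < 1, S = a / (1 - r)
S = 11 / (1 - (-1/3))
S = 11 / (4/3)
S = 33/4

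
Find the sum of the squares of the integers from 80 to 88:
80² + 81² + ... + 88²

Use ∑_{k=1}^{n} k² = n(n+1)(2n+1)/6, then subtract the first 79 terms.
∑_{k=1}^{88} k² = 88×89×177/6 = 231044
∑_{k=1}^{79} k² = 79×80×159/6 = 167480
∑_{k=80}^{88} k² = 231044 - 167480 = 63564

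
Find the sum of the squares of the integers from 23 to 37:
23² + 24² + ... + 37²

Use ∑_{k=1}^{n} k² = n(n+1)(2n+1)/6, then subtract the first 22 terms.
∑_{k=1}^{37} k² = 37×38×75/6 = 17575
∑_{k=1}^{22} k² = 22×23×45/6 = 3795
∑_{k=23}^{37} k² = 17575 - 3795 = 13780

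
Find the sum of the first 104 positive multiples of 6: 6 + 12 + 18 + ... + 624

Factor out 6: = 6(1 + 2 + ... + 104) = 6 × n(n+1)/2
= 6 × 104×105/2
= 6 × 5460
= 32760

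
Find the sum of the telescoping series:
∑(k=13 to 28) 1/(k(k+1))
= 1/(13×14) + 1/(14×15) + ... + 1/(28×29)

Partial fractions: 1/(k(k+1)) = 1/k - 1/(k+1)
The series telescopes:
= (1/13 - 1/14) + (1/14 - 1/15) + ... + (1/28 - 1/29)
= 1/13 - 1/29
= 16/377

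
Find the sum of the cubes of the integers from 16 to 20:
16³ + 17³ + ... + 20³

Use ∑_{k=1}^{n} k³ = [n(n+1)/2]², then subtract the first 15 terms.
∑_{k=1}^{20} k³ = [20×21/2]² = 210² = 44100
∑_{k=1}^{15} k³ = [15×16/2]² = 120² = 14400
∑_{k=16}^{20} k³ = 44100 - 14400 = 29700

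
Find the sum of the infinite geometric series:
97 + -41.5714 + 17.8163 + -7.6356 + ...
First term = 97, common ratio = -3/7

For |r| < 1, S = a / (1 - r)
S = 97 / (1 - (-3/7))
S = 97 / (10/7)
S = 679/10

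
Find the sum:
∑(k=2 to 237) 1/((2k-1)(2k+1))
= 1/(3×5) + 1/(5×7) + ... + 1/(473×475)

Partial fractions: 1/((2k-1)(2k+1)) = (1/2)[1/(2k-1) - 1/(2k+1)]
The series telescopes:
= (1/2)[1/3 - 1/475]
= 236/1425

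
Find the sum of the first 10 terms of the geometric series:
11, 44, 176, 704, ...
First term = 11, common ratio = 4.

Sₙ = a(1 - rⁿ) / (1 - r)
S_10 = 11(1 - 4^10) / (1 - 4)
S_10 = 11(1 - 1048576) / (-3)
S_10 = 3844775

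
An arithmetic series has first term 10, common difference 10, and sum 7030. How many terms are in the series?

Using S = n/2 × [2a + (n-1)d]
7030 = n/2 × [2(10) + (n-1)(10)]
7030 = n/2 × [20 + 10n - 10]
14060 = n × [10 + 10n]
10n² + (10)n - 14060 = 0
Discriminant: Δ = (10)² - 4(10)(-14060) = 100 + 562400 = 562500
√Δ = 750
n = [-(10) + √Δ] / (2·10) = (-10 + 750) / 20 = 740 / 20 = 37
(The negative root is discarded since n must be a positive integer.)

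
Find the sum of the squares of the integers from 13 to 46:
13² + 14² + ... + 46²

Use ∑_{k=1}^{n} k² = n(n+1)(2n+1)/6, then subtract the first 12 terms.
∑_{k=1}^{46} k² = 46×47×93/6 = 33511
∑_{k=1}^{12} k² = 12×13×25/6 = 650
∑_{k=13}^{46} k² = 33511 - 650 = 32861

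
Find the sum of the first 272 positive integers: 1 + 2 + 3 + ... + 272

Formula: ∑k = n(n+1)/2
= 272×273/2
= 74256/2
= 37128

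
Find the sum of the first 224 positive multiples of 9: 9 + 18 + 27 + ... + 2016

Factor out 9: = 9(1 + 2 + ... + 224) = 9 × n(n+1)/2
= 9 × 224×225/2
= 9 × 25200
= 226800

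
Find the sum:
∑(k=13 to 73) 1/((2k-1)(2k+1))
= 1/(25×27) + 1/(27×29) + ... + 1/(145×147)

Partial fractions: 1/((2k-1)(2k+1)) = (1/2)[1/(2k-1) - 1/(2k+1)]
The series telescopes:
= (1/2)[1/25 - 1/147]
= 61/3675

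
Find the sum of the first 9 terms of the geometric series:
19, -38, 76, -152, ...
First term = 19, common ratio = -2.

Sₙ = a(1 - rⁿ) / (1 - r)
S_9 = 19(1 - (-2)^9) / (1 - (-2))
S_9 = 19(1 - (-512)) / (3)
S_9 = 3249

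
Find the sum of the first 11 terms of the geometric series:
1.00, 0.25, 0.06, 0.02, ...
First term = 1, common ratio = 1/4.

Sₙ = a(1 - rⁿ) / (1 - r)
S_11 = 1(1 - (1/4)^11) / (1 - (1/4))
S_11 = 1(1 - (1/4194304)) / (3/4)
S_11 = 1398101/1048576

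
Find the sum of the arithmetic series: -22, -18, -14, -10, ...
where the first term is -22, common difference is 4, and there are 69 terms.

Sₙ = n/2 × (first + last)
Last term = a + (n-1)d = -22 + (69-1)×4 = 250
S_69 = 69/2 × (-22 + 250)
S_69 = 69/2 × 228 = 7866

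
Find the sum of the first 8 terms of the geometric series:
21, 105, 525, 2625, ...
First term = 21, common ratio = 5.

Sₙ = a(1 - rⁿ) / (1 - r)
S_8 = 21(1 - 5^8) / (1 - 5)
S_8 = 21(1 - 390625) / (-4)
S_8 = 2050776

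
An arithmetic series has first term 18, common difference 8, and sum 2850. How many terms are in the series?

Using S = n/2 × [2a + (n-1)d]
2850 = n/2 × [2(18) + (n-1)(8)]
2850 = n/2 × [36 + 8n - 8]
5700 = n × [28 + 8n]
8n² + (28)n - 5700 = 0
Discriminant: Δ = (28)² - 4(8)(-5700) = 784 + 182400 = 183184
√Δ = 428
n = [-(28) + √Δ] / (2·8) = (-28 + 428) / 16 = 400 / 16 = 25
(The negative root is discarded since n must be a positive integer.)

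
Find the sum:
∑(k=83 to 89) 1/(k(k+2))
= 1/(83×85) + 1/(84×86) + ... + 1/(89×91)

Partial fractions: 1/(k(k+2)) = (1/2)[1/k - 1/(k+2)]
Telescoping leaves the first two and last two terms:
= (1/2)[1/83 + 1/84 - 1/90 - 1/91]
= 2519/2719080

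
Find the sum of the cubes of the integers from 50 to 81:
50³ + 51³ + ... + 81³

Use ∑_{k=1}^{n} k³ = [n(n+1)/2]², then subtract the first 49 terms.
∑_{k=1}^{81} k³ = [81×82/2]² = 3321² = 11029041
∑_{k=1}^{49} k³ = [49×50/2]² = 1225² = 1500625
∑_{k=50}^{81} k³ = 11029041 - 1500625 = 9528416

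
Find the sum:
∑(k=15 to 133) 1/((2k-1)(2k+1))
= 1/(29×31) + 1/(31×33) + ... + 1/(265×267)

Partial fractions: 1/((2k-1)(2k+1)) = (1/2)[1/(2k-1) - 1/(2k+1)]
The series telescopes:
= (1/2)[1/29 - 1/267]
= 119/7743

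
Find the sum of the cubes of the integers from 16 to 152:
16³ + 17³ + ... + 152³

Use ∑_{k=1}^{n} k³ = [n(n+1)/2]², then subtract the first 15 terms.
∑_{k=1}^{152} k³ = [152×153/2]² = 11628² = 135210384
∑_{k=1}^{15} k³ = [15×16/2]² = 120² = 14400
∑_{k=16}^{152} k³ = 135210384 - 14400 = 135195984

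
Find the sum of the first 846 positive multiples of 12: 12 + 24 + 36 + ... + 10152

Factor out 12: = 12(1 + 2 + ... + 846) = 12 × n(n+1)/2
= 12 × 846×847/2
= 12 × 358281
= 4299372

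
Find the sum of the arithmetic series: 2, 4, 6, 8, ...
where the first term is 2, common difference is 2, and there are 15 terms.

Sₙ = n/2 × (first + last)
Last term = a + (n-1)d = 2 + (15-1)×2 = 30
S_15 = 15/2 × (2 + 30)
S_15 = 15/2 × 32 = 240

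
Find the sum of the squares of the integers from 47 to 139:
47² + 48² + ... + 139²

Use ∑_{k=1}^{n} k² = n(n+1)(2n+1)/6, then subtract the first 46 terms.
∑_{k=1}^{139} k² = 139×140×279/6 = 904890
∑_{k=1}^{46} k² = 46×47×93/6 = 33511
∑_{k=47}^{139} k² = 904890 - 33511 = 871379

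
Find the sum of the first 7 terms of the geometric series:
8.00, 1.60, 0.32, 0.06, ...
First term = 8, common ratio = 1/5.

Sₙ = a(1 - rⁿ) / (1 - r)
S_7 = 8(1 - (1/5)^7) / (1 - (1/5))
S_7 = 8(1 - (1/78125)) / (4/5)
S_7 = 156248/15625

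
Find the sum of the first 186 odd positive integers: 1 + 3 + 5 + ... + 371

Sum of first n odd numbers = n²
= 186²
= 34596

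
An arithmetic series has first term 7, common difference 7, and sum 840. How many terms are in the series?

Using S = n/2 × [2a + (n-1)d]
840 = n/2 × [2(7) + (n-1)(7)]
840 = n/2 × [14 + 7n - 7]
1680 = n × [7 + 7n]
7n² + (7)n - 1680 = 0
Discriminant: Δ = (7)² - 4(7)(-1680) = 49 + 47040 = 47089
√Δ = 217
n = [-(7) + √Δ] / (2·7) = (-7 + 217) / 14 = 210 / 14 = 15
(The negative root is discarded since n must be a positive integer.)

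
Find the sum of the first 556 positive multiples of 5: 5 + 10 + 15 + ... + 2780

Factor out 5: = 5(1 + 2 + ... + 556) = 5 × n(n+1)/2
= 5 × 556×557/2
= 5 × 154846
= 774230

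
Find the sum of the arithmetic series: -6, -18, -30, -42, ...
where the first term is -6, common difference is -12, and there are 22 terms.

Sₙ = n/2 × (first + last)
Last term = a + (n-1)d = -6 + (22-1)×(-12) = -258
S_22 = 22/2 × (-6 + (-258))
S_22 = 22/2 × (-264) = -2904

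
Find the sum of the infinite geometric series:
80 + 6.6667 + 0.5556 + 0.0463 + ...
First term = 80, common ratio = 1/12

For |r| < 1, S = a / (1 - r)
S = 80 / (1 - (1/12))
S = 80 / (11/12)
S = 960/11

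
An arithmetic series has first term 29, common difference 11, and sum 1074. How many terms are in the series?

Using S = n/2 × [2a + (n-1)d]
1074 = n/2 × [2(29) + (n-1)(11)]
1074 = n/2 × [58 + 11n - 11]
2148 = n × [47 + 11n]
11n² + (47)n - 2148 = 0
Discriminant: Δ = (47)² - 4(11)(-2148) = 2209 + 94512 = 96721
√Δ = 311
n = [-(47) + √Δ] / (2·11) = (-47 + 311) / 22 = 264 / 22 = 12
(The negative root is discarded since n must be a positive integer.)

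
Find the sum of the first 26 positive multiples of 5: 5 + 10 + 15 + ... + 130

Factor out 5: = 5(1 + 2 + ... + 26) = 5 × n(n+1)/2
= 5 × 26×27/2
= 5 × 351
= 1755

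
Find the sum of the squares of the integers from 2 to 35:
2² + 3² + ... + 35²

Use ∑_{k=1}^{n} k² = n(n+1)(2n+1)/6, then subtract the first 1 terms.
∑_{k=1}^{35} k² = 35×36×71/6 = 14910
∑_{k=1}^{1} k² = 1×2×3/6 = 1
∑_{k=2}^{35} k² = 14910 - 1 = 14909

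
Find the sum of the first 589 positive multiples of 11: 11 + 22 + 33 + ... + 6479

Factor out 11: = 11(1 + 2 + ... + 589) = 11 × n(n+1)/2
= 11 × 589×590/2
= 11 × 173755
= 1911305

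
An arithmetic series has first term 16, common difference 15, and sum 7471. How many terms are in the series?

Using S = n/2 × [2a + (n-1)d]
7471 = n/2 × [2(16) + (n-1)(15)]
7471 = n/2 × [32 + 15n - 15]
14942 = n × [17 + 15n]
15n² + (17)n - 14942 = 0
Discriminant: Δ = (17)² - 4(15)(-14942) = 289 + 896520 = 896809
√Δ = 947
n = [-(17) + √Δ] / (2·15) = (-17 + 947) / 30 = 930 / 30 = 31
(The negative root is discarded since n must be a positive integer.)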